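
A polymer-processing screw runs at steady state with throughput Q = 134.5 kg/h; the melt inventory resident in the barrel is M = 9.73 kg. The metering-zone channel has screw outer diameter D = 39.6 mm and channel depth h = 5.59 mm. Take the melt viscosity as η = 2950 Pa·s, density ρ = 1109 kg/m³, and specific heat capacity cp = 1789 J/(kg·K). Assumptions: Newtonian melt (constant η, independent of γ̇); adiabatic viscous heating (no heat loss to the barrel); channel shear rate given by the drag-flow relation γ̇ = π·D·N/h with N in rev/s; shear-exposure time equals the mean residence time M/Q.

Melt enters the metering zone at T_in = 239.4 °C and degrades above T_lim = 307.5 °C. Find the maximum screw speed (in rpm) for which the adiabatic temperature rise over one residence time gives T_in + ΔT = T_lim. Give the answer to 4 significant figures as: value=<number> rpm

Q_s = Q / 3600 = 134.5 / 3600 = 0.0373611 kg/s
t_res = M / Q_s = 9.73 / 0.0373611 = 260.431 s
D = 39.6 mm = 0.0396 m;  h = 5.59 mm = 0.00559 m
Allowable rise: ΔT_a = T_lim − T_in = 307.5 − 239.4 = 68.1 K
Invert ΔT = ηγ̇²t_res/(ρcp) for γ̇: γ̇_max² = ΔT_a ρ cp / (η t_res) = 68.1·1109·1789 / (2950·260.431) = 175.863 s⁻²
Take the square root: γ̇_max = √(175.863) = 13.2613 s⁻¹
N_max = γ̇_max h / (πD) = 13.2613·0.00559/(π·0.0396) = 0.595873 rev/s → ×60 = 35.7524 rpm

value=35.75 rpm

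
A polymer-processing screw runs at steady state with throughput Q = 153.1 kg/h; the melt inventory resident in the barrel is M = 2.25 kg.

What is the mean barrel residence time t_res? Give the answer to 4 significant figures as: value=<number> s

value=52.91 s

Throughput in SI: Q_s = 153.1 kg/h ÷ 3600 s/h = 0.0425278 kg/s
t_res = M / Q_s = 2.25 / 0.0425278 = 52.9066 s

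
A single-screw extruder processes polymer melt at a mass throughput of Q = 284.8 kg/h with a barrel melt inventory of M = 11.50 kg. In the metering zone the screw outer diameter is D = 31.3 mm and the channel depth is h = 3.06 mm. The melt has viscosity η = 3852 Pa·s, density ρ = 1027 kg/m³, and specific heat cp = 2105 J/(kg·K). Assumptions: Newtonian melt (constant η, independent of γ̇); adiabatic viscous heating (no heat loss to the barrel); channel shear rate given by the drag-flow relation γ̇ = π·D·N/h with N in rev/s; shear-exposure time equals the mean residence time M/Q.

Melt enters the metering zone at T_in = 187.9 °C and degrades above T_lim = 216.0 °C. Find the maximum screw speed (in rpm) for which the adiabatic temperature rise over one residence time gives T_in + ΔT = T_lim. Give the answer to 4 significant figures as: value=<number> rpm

Throughput in SI: Q_s = 284.8 kg/h ÷ 3600 s/h = 0.0791111 kg/s
Mean residence time: t_res = M/Q_s = 11.50 kg / 0.0791111 kg/s = 145.365 s
D = 31.3 mm = 0.0313 m;  h = 3.06 mm = 0.00306 m
ΔT_a = T_lim − T_in = 216.0 − 187.9 = 28.1 K
Invert ΔT = ηγ̇²t_res/(ρcp) for γ̇: γ̇_max² = ΔT_a ρ cp / (η t_res) = 28.1·1027·2105 / (3852·145.365) = 108.488 s⁻²
Take the square root: γ̇_max = √(108.488) = 10.4158 s⁻¹
N_max = γ̇_max·h / (π·D) = 10.4158 · 0.00306 / (π · 0.0313) = 0.324129 rev/s = 19.4478 rpm

value=19.45 rpm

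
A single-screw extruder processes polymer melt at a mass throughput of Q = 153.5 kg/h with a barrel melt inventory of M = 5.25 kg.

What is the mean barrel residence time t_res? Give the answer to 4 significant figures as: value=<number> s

Convert throughput: Q = 153.5 kg/h = 153.5/3600 = 0.0426389 kg/s
Mean residence time: t_res = M/Q_s = 5.25 kg / 0.0426389 kg/s = 123.127 s

value=123.1 s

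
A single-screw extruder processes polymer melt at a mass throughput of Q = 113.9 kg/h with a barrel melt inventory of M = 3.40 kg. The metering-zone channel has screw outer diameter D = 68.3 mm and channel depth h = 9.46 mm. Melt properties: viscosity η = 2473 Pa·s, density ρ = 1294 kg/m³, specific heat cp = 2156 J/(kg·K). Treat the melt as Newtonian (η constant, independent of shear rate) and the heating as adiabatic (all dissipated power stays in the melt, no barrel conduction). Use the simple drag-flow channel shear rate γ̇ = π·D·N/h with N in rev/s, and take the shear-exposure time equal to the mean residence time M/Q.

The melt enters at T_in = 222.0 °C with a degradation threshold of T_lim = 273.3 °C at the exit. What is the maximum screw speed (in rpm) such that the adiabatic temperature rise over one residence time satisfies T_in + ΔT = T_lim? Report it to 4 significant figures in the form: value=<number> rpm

Convert throughput: Q = 113.9 kg/h = 113.9/3600 = 0.0316389 kg/s
t_res = M / Q_s = 3.40 / 0.0316389 = 107.463 s
Geometry in SI: D = 68.3 mm → 0.0683 m, h = 9.46 mm → 0.00946 m
ΔT_a = T_lim − T_in = 273.3 − 222.0 = 51.3 K
Invert ΔT = ηγ̇²t_res/(ρcp) for γ̇: γ̇_max² = ΔT_a ρ cp / (η t_res) = 51.3·1294·2156 / (2473·107.463) = 538.541 s⁻²
γ̇_max = √538.541 = 23.2065 s⁻¹
N_max = γ̇_max h / (πD) = 23.2065·0.00946/(π·0.0683) = 1.02313 rev/s → ×60 = 61.3877 rpm

value=61.39 rpm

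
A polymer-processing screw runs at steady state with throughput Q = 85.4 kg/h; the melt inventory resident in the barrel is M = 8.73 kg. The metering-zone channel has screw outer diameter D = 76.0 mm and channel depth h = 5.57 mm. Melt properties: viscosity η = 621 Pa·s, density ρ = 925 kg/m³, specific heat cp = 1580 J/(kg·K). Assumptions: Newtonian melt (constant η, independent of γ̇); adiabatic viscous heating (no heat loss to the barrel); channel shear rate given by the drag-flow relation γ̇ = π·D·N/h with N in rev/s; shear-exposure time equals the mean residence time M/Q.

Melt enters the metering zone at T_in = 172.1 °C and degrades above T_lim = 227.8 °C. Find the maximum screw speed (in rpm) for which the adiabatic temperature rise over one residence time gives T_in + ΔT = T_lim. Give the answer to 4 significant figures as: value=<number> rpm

Throughput in SI: Q_s = 85.4 kg/h ÷ 3600 s/h = 0.0237222 kg/s
t_res = M / Q_s = 8.73 ÷ 0.0237222 = 368.009 s
Geometry in SI: D = 76.0 mm → 0.076 m, h = 5.57 mm → 0.00557 m
Allowable rise: ΔT_a = T_lim − T_in = 227.8 − 172.1 = 55.7 K
γ̇_max² = ΔT_a·ρ·cp/(η·t_res) = 55.7·925·1580/(621·368.009) = 356.208 s⁻²
γ̇_max = √356.208 = 18.8735 s⁻¹
N_max = γ̇_max·h / (π·D) = 18.8735 · 0.00557 / (π · 0.076) = 0.440295 rev/s = 26.4177 rpm

value=26.42 rpm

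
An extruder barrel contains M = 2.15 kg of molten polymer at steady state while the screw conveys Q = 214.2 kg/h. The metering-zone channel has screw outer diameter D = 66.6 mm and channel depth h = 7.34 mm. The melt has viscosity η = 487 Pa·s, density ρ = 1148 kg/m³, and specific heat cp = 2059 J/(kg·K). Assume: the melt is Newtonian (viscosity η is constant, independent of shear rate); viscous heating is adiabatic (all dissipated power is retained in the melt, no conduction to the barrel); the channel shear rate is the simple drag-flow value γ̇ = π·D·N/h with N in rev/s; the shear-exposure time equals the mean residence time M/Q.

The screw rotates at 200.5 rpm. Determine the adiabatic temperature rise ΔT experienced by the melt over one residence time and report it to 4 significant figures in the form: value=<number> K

Q_s = Q / 3600 = 214.2 / 3600 = 0.0595 kg/s
Mean residence time: t_res = M/Q_s = 2.15 kg / 0.0595 kg/s = 36.1345 s
D = 66.6 mm = 0.0666 m;  h = 7.34 mm = 0.00734 m;  N = 200.5 rpm / 60 = 3.34167 rev/s
Shear rate: γ̇ = πDN/h = π·0.0666·3.34167/0.00734 = 95.2557 s⁻¹
ΔT = η·γ̇²·t_res/(ρ·cp) = [487 × 95.2557² × 36.1345] / [1148 × 2059] = 67.5514 K

value=67.55 K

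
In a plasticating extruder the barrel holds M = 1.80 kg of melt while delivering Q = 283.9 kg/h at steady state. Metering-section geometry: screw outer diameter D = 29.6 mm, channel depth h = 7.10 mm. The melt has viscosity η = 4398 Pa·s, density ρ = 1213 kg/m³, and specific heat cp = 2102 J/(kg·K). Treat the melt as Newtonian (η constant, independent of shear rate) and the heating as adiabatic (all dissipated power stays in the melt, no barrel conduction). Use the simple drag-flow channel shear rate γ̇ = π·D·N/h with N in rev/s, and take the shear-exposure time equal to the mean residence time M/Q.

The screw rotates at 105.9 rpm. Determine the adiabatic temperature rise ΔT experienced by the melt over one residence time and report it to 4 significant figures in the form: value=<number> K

Convert throughput: Q = 283.9 kg/h = 283.9/3600 = 0.0788611 kg/s
t_res = M / Q_s = 1.80 ÷ 0.0788611 = 22.8249 s
Convert to SI: D = 0.0296 m, h = 0.0071 m, N = 105.9/60 = 1.765 rev/s
γ̇ = π D N / h = (π)(0.0296)(1.765) / 0.0071 = 23.1168 s⁻¹
Adiabatic rise: ΔT = η γ̇² t_res / (ρ cp) = 4398·(23.1168)²·22.8249 / (1213·2102) = 21.0391 K

value=21.04 K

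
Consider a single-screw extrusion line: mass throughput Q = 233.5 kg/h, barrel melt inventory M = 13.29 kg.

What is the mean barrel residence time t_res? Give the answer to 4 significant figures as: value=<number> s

value=204.9 s

Q_s = Q / 3600 = 233.5 / 3600 = 0.0648611 kg/s
Mean residence time: t_res = M/Q_s = 13.29 kg / 0.0648611 kg/s = 204.899 s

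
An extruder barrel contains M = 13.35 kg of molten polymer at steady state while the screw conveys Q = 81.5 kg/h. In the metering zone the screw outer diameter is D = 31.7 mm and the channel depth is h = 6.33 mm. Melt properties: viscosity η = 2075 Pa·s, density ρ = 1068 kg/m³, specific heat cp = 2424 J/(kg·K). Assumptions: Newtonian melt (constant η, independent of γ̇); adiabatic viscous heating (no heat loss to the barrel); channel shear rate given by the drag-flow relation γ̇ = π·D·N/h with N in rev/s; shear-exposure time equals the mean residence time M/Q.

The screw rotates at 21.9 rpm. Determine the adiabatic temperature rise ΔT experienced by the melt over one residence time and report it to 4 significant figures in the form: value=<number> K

value=15.59 K

Convert throughput: Q = 81.5 kg/h = 81.5/3600 = 0.0226389 kg/s
Mean residence time: t_res = M/Q_s = 13.35 kg / 0.0226389 kg/s = 589.693 s
Convert to SI: D = 0.0317 m, h = 0.00633 m, N = 21.9/60 = 0.365 rev/s
γ̇ = π·D·N / h = π · 0.0317 · 0.365 / 0.00633 = 5.74246 s⁻¹
Adiabatic rise: ΔT = η γ̇² t_res / (ρ cp) = 2075·(5.74246)²·589.693 / (1068·2424) = 15.5861 K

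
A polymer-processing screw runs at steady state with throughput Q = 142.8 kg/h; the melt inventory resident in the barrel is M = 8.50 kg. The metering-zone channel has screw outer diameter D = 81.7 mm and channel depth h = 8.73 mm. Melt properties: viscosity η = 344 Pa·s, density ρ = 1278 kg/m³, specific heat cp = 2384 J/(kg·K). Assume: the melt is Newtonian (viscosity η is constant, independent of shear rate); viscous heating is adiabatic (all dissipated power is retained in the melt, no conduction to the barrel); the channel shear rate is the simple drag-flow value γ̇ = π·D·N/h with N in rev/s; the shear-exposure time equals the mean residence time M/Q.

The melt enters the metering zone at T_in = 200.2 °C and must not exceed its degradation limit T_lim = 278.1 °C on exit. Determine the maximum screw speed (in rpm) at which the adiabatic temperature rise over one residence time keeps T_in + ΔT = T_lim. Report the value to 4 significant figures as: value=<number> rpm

Q_s = Q / 3600 = 142.8 / 3600 = 0.0396667 kg/s
Mean residence time: t_res = M/Q_s = 8.50 kg / 0.0396667 kg/s = 214.286 s
Geometry in SI: D = 81.7 mm → 0.0817 m, h = 8.73 mm → 0.00873 m
Allowable rise: ΔT_a = T_lim − T_in = 278.1 − 200.2 = 77.9 K
Invert ΔT = ηγ̇²t_res/(ρcp) for γ̇: γ̇_max² = ΔT_a ρ cp / (η t_res) = 77.9·1278·2384 / (344·214.286) = 3219.76 s⁻²
Take the square root: γ̇_max = √(3219.76) = 56.7429 s⁻¹
N_max = γ̇_max·h / (π·D) = 56.7429 · 0.00873 / (π · 0.0817) = 1.92998 rev/s = 115.799 rpm

value=115.8 rpm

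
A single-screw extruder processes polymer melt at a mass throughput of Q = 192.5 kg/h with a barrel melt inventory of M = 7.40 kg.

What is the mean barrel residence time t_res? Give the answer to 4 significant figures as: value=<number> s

value=138.4 s

Q_s = Q / 3600 = 192.5 / 3600 = 0.0534722 kg/s
Mean residence time: t_res = M/Q_s = 7.40 kg / 0.0534722 kg/s = 138.39 s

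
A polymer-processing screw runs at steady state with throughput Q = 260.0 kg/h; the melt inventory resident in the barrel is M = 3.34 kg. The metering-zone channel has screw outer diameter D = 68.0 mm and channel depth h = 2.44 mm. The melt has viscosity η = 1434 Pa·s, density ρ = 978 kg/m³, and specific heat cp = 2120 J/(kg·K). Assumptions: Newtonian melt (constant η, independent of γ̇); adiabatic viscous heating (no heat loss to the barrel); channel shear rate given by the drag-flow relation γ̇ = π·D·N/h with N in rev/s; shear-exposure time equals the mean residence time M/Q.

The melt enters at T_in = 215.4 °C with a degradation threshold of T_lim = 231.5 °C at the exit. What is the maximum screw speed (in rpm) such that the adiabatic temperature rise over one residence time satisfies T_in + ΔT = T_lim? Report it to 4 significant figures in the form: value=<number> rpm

Throughput in SI: Q_s = 260.0 kg/h ÷ 3600 s/h = 0.0722222 kg/s
t_res = M / Q_s = 3.34 ÷ 0.0722222 = 46.2462 s
D = 68.0 mm = 0.068 m;  h = 2.44 mm = 0.00244 m
Allowable rise: ΔT_a = T_lim − T_in = 231.5 − 215.4 = 16.1 K
γ̇_max² = ΔT_a·ρ·cp / (η·t_res) = [16.1 × 978 × 2120] / [1434 × 46.2462] = 503.357 s⁻²
γ̇_max = √503.357 = 22.4356 s⁻¹
N_max = γ̇_max h / (πD) = 22.4356·0.00244/(π·0.068) = 0.256253 rev/s → ×60 = 15.3752 rpm

value=15.38 rpm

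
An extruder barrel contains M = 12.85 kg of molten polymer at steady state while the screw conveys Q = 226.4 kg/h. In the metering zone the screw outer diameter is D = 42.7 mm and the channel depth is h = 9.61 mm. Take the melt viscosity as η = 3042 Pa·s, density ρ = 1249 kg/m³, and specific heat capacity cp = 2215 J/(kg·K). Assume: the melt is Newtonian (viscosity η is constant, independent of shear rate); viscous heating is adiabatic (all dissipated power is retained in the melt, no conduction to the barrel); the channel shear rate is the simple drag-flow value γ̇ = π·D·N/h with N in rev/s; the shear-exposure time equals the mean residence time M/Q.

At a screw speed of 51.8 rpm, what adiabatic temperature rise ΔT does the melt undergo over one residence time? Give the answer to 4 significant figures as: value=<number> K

value=32.63 K

Q_s = Q / 3600 = 226.4 / 3600 = 0.0628889 kg/s
t_res = M / Q_s = 12.85 ÷ 0.0628889 = 204.329 s
D = 42.7 mm = 0.0427 m;  h = 9.61 mm = 0.00961 m;  N = 51.8 rpm / 60 = 0.863333 rev/s
γ̇ = π D N / h = (π)(0.0427)(0.863333) / 0.00961 = 12.0513 s⁻¹
Adiabatic rise: ΔT = η γ̇² t_res / (ρ cp) = 3042·(12.0513)²·204.329 / (1249·2215) = 32.6301 K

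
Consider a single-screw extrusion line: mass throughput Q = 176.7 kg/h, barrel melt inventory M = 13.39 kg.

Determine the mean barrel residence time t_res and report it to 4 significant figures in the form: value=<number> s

Q_s = Q / 3600 = 176.7 / 3600 = 0.0490833 kg/s
t_res = M / Q_s = 13.39 / 0.0490833 = 272.801 s

value=272.8 s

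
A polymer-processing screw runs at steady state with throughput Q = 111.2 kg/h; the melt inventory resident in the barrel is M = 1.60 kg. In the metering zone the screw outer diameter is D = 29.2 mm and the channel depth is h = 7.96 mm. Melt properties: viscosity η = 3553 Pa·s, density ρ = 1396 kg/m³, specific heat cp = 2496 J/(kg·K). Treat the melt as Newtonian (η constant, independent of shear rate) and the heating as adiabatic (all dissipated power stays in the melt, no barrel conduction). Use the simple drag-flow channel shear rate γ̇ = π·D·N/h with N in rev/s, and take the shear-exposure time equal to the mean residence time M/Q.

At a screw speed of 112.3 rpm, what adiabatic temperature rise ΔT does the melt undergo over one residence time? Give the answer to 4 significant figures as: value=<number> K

value=24.57 K

Q_s = Q / 3600 = 111.2 / 3600 = 0.0308889 kg/s
t_res = M / Q_s = 1.60 / 0.0308889 = 51.7986 s
D = 29.2 mm = 0.0292 m;  h = 7.96 mm = 0.00796 m;  N = 112.3 rpm / 60 = 1.87167 rev/s
Shear rate: γ̇ = πDN/h = π·0.0292·1.87167/0.00796 = 21.5699 s⁻¹
ΔT = η·γ̇²·t_res/(ρ·cp) = [3553 × 21.5699² × 51.7986] / [1396 × 2496] = 24.5742 K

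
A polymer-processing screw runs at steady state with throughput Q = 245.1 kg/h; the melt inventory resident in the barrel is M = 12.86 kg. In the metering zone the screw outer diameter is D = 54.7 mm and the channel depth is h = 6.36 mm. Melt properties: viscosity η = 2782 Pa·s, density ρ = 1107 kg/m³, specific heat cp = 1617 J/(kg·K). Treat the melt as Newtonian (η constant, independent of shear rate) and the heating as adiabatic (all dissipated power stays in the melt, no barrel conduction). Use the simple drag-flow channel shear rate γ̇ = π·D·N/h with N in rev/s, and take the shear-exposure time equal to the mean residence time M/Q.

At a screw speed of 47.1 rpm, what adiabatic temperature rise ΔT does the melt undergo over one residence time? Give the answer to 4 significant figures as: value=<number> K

value=132.1 K

Throughput in SI: Q_s = 245.1 kg/h ÷ 3600 s/h = 0.0680833 kg/s
t_res = M / Q_s = 12.86 ÷ 0.0680833 = 188.886 s
Convert to SI: D = 0.0547 m, h = 0.00636 m, N = 47.1/60 = 0.785 rev/s
γ̇ = π D N / h = (π)(0.0547)(0.785) / 0.00636 = 21.2104 s⁻¹
ΔT = η·γ̇²·t_res/(ρ·cp) = [2782 × 21.2104² × 188.886] / [1107 × 1617] = 132.068 K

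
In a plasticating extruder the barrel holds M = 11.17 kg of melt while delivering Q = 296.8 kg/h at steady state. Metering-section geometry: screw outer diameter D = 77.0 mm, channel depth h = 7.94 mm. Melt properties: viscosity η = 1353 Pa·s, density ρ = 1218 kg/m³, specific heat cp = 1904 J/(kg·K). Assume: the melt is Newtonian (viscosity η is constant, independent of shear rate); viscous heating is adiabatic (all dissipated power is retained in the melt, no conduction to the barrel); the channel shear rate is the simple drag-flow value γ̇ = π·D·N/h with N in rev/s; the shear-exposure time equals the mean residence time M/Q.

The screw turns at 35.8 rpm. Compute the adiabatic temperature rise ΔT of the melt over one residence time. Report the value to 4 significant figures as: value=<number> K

value=26.12 K

Q_s = Q / 3600 = 296.8 / 3600 = 0.0824444 kg/s
Mean residence time: t_res = M/Q_s = 11.17 kg / 0.0824444 kg/s = 135.485 s
D = 77.0 mm = 0.077 m;  h = 7.94 mm = 0.00794 m;  N = 35.8 rpm / 60 = 0.596667 rev/s
γ̇ = π·D·N / h = π · 0.077 · 0.596667 / 0.00794 = 18.1782 s⁻¹
ΔT = η·γ̇²·t_res/(ρ·cp) = [1353 × 18.1782² × 135.485] / [1218 × 1904] = 26.1204 K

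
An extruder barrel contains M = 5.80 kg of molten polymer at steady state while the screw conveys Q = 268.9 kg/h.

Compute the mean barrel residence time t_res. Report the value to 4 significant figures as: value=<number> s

value=77.65 s

Convert throughput: Q = 268.9 kg/h = 268.9/3600 = 0.0746944 kg/s
t_res = M / Q_s = 5.80 ÷ 0.0746944 = 77.6497 s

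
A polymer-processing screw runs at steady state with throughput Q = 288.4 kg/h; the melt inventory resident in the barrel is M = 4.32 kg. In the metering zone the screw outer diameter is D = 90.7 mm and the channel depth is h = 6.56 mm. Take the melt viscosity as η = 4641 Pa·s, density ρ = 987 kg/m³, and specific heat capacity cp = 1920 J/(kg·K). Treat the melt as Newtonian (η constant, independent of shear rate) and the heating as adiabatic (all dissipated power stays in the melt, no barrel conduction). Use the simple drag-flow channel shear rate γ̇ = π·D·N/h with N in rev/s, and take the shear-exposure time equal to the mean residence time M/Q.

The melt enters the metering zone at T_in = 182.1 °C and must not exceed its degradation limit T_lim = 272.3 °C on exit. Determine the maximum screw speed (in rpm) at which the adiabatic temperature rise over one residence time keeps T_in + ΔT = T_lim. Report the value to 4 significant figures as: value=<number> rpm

value=36.10 rpm

Throughput in SI: Q_s = 288.4 kg/h ÷ 3600 s/h = 0.0801111 kg/s
Mean residence time: t_res = M/Q_s = 4.32 kg / 0.0801111 kg/s = 53.9251 s
Convert to metres: D = 0.0907 m, h = 0.00656 m
Allowable rise: ΔT_a = T_lim − T_in = 272.3 − 182.1 = 90.2 K
γ̇_max² = ΔT_a·ρ·cp/(η·t_res) = 90.2·987·1920/(4641·53.9251) = 683.003 s⁻²
Take the square root: γ̇_max = √(683.003) = 26.1343 s⁻¹
N_max = γ̇_max h / (πD) = 26.1343·0.00656/(π·0.0907) = 0.601669 rev/s → ×60 = 36.1002 rpm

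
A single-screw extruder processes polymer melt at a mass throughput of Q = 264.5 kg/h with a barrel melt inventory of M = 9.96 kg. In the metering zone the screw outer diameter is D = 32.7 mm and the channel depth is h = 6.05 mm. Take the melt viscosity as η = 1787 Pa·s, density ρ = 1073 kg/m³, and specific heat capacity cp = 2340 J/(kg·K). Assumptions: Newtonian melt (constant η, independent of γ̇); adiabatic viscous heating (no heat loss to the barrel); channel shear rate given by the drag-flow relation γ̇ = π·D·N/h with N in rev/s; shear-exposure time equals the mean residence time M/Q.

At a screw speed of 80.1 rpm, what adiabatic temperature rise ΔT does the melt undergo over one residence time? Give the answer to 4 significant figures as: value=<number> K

value=49.58 K

Q_s = Q / 3600 = 264.5 / 3600 = 0.0734722 kg/s
Mean residence time: t_res = M/Q_s = 9.96 kg / 0.0734722 kg/s = 135.561 s
Convert to SI: D = 0.0327 m, h = 0.00605 m, N = 80.1/60 = 1.335 rev/s
γ̇ = π·D·N / h = π · 0.0327 · 1.335 / 0.00605 = 22.6685 s⁻¹
ΔT = η·γ̇²·t_res / (ρ·cp) = 1787 · (22.6685)² · 135.561 / (1073 · 2340) = 49.5784 K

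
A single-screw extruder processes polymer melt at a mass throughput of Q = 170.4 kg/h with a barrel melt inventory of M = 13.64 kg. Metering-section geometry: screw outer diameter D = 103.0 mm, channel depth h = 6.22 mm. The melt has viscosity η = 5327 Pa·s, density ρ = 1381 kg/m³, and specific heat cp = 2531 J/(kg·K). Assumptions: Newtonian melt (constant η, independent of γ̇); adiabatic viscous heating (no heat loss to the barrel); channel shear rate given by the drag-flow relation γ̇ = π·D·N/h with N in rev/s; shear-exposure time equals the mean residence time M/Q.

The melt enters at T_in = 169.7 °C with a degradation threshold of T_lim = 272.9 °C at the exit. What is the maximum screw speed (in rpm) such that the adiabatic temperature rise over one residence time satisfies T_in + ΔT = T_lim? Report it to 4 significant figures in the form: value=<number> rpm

Q_s = Q / 3600 = 170.4 / 3600 = 0.0473333 kg/s
Mean residence time: t_res = M/Q_s = 13.64 kg / 0.0473333 kg/s = 288.169 s
D = 103.0 mm = 0.103 m;  h = 6.22 mm = 0.00622 m
Allowable rise: ΔT_a = T_lim − T_in = 272.9 − 169.7 = 103.2 K
γ̇_max² = ΔT_a·ρ·cp/(η·t_res) = 103.2·1381·2531/(5327·288.169) = 234.983 s⁻²
γ̇_max = √234.983 = 15.3291 s⁻¹
N_max = γ̇_max·h / (π·D) = 15.3291 · 0.00622 / (π · 0.103) = 0.29466 rev/s = 17.6796 rpm

value=17.68 rpm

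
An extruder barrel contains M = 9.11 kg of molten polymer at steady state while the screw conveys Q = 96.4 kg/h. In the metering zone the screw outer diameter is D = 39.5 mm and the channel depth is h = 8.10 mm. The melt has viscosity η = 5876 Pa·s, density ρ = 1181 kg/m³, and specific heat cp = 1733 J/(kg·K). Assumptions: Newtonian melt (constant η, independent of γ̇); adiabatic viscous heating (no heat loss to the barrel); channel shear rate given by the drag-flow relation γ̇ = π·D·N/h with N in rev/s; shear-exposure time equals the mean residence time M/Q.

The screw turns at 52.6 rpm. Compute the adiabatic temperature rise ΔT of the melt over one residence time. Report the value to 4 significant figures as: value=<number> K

value=176.2 K

Q_s = Q / 3600 = 96.4 / 3600 = 0.0267778 kg/s
Mean residence time: t_res = M/Q_s = 9.11 kg / 0.0267778 kg/s = 340.207 s
Convert to SI: D = 0.0395 m, h = 0.0081 m, N = 52.6/60 = 0.876667 rev/s
γ̇ = π·D·N / h = π · 0.0395 · 0.876667 / 0.0081 = 13.4306 s⁻¹
Adiabatic rise: ΔT = η γ̇² t_res / (ρ cp) = 5876·(13.4306)²·340.207 / (1181·1733) = 176.185 K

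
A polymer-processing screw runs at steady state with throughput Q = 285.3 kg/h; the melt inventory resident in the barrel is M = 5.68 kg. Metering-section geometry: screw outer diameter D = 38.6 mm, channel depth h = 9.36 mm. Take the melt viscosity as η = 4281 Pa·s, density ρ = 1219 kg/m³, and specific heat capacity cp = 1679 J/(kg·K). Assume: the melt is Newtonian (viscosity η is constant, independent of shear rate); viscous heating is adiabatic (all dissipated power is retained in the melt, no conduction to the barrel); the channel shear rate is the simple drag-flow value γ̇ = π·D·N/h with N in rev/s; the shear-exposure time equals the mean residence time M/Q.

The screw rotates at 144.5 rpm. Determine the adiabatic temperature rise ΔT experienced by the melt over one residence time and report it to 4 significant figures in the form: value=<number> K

value=145.9 K

Q_s = Q / 3600 = 285.3 / 3600 = 0.07925 kg/s
t_res = M / Q_s = 5.68 ÷ 0.07925 = 71.6719 s
D = 38.6 mm = 0.0386 m;  h = 9.36 mm = 0.00936 m;  N = 144.5 rpm / 60 = 2.40833 rev/s
Shear rate: γ̇ = πDN/h = π·0.0386·2.40833/0.00936 = 31.2017 s⁻¹
Adiabatic rise: ΔT = η γ̇² t_res / (ρ cp) = 4281·(31.2017)²·71.6719 / (1219·1679) = 145.947 K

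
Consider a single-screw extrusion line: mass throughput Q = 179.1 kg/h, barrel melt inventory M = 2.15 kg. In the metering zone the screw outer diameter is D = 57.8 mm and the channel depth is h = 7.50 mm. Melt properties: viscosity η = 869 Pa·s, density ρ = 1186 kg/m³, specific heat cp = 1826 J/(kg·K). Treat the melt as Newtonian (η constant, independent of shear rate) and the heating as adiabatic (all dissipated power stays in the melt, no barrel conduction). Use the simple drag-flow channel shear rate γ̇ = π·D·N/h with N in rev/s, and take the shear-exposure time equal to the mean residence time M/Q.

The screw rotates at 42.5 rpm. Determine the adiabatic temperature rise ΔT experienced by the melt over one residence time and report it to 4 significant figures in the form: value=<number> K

Convert throughput: Q = 179.1 kg/h = 179.1/3600 = 0.04975 kg/s
t_res = M / Q_s = 2.15 / 0.04975 = 43.2161 s
Geometry in metres: D = 57.8 mm → 0.0578 m, h = 7.50 mm → 0.0075 m; screw speed N = 42.5 rpm = 0.708333 rev/s
Shear rate: γ̇ = πDN/h = π·0.0578·0.708333/0.0075 = 17.1496 s⁻¹
ΔT = η·γ̇²·t_res / (ρ·cp) = 869 · (17.1496)² · 43.2161 / (1186 · 1826) = 5.10021 K

value=5.100 K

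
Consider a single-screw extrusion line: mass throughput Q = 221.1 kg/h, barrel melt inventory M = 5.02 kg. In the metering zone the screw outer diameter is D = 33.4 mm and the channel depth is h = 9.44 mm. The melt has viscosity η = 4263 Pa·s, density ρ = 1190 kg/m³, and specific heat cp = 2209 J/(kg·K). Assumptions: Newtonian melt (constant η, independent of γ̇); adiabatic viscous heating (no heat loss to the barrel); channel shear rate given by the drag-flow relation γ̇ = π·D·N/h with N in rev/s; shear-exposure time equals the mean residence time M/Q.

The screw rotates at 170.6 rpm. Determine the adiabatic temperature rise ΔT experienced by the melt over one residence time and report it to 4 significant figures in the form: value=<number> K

value=132.4 K

Convert throughput: Q = 221.1 kg/h = 221.1/3600 = 0.0614167 kg/s
t_res = M / Q_s = 5.02 / 0.0614167 = 81.7368 s
Geometry in metres: D = 33.4 mm → 0.0334 m, h = 9.44 mm → 0.00944 m; screw speed N = 170.6 rpm = 2.84333 rev/s
Shear rate: γ̇ = πDN/h = π·0.0334·2.84333/0.00944 = 31.6047 s⁻¹
ΔT = η·γ̇²·t_res / (ρ·cp) = 4263 · (31.6047)² · 81.7368 / (1190 · 2209) = 132.402 K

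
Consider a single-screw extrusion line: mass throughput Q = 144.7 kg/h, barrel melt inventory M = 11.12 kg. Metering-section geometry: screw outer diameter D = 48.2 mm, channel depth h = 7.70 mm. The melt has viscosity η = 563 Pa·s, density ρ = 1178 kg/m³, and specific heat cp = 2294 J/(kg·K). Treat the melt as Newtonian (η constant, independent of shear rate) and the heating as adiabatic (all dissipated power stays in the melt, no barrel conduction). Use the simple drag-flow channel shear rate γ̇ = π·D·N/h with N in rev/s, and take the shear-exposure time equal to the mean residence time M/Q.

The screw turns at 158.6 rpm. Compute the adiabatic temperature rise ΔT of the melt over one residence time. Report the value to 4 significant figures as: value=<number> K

Q_s = Q / 3600 = 144.7 / 3600 = 0.0401944 kg/s
Mean residence time: t_res = M/Q_s = 11.12 kg / 0.0401944 kg/s = 276.655 s
D = 48.2 mm = 0.0482 m;  h = 7.70 mm = 0.0077 m;  N = 158.6 rpm / 60 = 2.64333 rev/s
Shear rate: γ̇ = πDN/h = π·0.0482·2.64333/0.0077 = 51.9826 s⁻¹
ΔT = η·γ̇²·t_res / (ρ·cp) = 563 · (51.9826)² · 276.655 / (1178 · 2294) = 155.749 K

value=155.7 K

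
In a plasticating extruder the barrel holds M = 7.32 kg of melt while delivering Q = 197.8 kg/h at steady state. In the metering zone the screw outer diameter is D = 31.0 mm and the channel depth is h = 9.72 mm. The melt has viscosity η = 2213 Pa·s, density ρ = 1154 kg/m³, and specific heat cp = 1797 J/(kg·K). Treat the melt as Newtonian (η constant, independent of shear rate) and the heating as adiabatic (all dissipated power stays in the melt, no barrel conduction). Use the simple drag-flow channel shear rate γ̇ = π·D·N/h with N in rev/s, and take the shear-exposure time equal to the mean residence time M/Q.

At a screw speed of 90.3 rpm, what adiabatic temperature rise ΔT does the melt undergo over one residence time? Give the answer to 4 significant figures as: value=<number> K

value=32.33 K

Throughput in SI: Q_s = 197.8 kg/h ÷ 3600 s/h = 0.0549444 kg/s
Mean residence time: t_res = M/Q_s = 7.32 kg / 0.0549444 kg/s = 133.225 s
Geometry in metres: D = 31.0 mm → 0.031 m, h = 9.72 mm → 0.00972 m; screw speed N = 90.3 rpm = 1.505 rev/s
γ̇ = π·D·N / h = π · 0.031 · 1.505 / 0.00972 = 15.0793 s⁻¹
Adiabatic rise: ΔT = η γ̇² t_res / (ρ cp) = 2213·(15.0793)²·133.225 / (1154·1797) = 32.328 K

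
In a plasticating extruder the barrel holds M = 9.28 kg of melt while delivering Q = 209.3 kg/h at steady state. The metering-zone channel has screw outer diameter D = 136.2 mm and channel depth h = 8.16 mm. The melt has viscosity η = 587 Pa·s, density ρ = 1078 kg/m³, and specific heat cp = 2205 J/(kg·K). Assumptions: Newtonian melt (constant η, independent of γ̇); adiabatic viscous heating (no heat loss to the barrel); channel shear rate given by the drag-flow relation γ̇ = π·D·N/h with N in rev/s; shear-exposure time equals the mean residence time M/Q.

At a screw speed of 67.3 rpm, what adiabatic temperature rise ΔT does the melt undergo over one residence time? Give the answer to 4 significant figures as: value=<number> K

Convert throughput: Q = 209.3 kg/h = 209.3/3600 = 0.0581389 kg/s
t_res = M / Q_s = 9.28 ÷ 0.0581389 = 159.618 s
Convert to SI: D = 0.1362 m, h = 0.00816 m, N = 67.3/60 = 1.12167 rev/s
Shear rate: γ̇ = πDN/h = π·0.1362·1.12167/0.00816 = 58.8167 s⁻¹
ΔT = η·γ̇²·t_res / (ρ·cp) = 587 · (58.8167)² · 159.618 / (1078 · 2205) = 136.362 K

value=136.4 K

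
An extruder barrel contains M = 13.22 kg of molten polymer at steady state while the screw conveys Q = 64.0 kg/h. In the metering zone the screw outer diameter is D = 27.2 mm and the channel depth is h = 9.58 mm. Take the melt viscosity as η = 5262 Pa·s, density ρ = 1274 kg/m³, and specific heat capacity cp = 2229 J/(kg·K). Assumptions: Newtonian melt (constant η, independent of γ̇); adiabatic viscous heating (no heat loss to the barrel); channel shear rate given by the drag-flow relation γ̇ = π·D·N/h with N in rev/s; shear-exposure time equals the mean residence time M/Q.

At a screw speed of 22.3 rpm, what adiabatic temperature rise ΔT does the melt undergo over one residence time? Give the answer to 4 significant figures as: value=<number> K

Convert throughput: Q = 64.0 kg/h = 64.0/3600 = 0.0177778 kg/s
t_res = M / Q_s = 13.22 / 0.0177778 = 743.625 s
Geometry in metres: D = 27.2 mm → 0.0272 m, h = 9.58 mm → 0.00958 m; screw speed N = 22.3 rpm = 0.371667 rev/s
Shear rate: γ̇ = πDN/h = π·0.0272·0.371667/0.00958 = 3.31518 s⁻¹
Adiabatic rise: ΔT = η γ̇² t_res / (ρ cp) = 5262·(3.31518)²·743.625 / (1274·2229) = 15.1439 K

value=15.14 K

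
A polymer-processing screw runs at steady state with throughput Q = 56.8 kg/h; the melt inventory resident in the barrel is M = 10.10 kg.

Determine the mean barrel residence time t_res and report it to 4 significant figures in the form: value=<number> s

value=640.1 s

Convert throughput: Q = 56.8 kg/h = 56.8/3600 = 0.0157778 kg/s
t_res = M / Q_s = 10.10 ÷ 0.0157778 = 640.141 s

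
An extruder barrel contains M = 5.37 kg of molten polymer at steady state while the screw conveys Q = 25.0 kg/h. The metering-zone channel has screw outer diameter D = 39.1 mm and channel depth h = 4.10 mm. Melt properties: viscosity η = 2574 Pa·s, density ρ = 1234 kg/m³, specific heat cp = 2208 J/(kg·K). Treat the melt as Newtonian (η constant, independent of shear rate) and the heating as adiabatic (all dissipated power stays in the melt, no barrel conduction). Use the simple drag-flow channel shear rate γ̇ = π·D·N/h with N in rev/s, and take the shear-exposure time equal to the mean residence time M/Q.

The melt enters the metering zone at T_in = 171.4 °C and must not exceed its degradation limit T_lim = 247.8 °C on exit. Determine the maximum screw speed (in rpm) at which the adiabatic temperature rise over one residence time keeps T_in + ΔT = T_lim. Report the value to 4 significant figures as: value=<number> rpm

Q_s = Q / 3600 = 25.0 / 3600 = 0.00694444 kg/s
Mean residence time: t_res = M/Q_s = 5.37 kg / 0.00694444 kg/s = 773.28 s
Geometry in SI: D = 39.1 mm → 0.0391 m, h = 4.10 mm → 0.0041 m
ΔT_a = T_lim − T_in = 247.8 − 171.4 = 76.4 K
γ̇_max² = ΔT_a·ρ·cp / (η·t_res) = [76.4 × 1234 × 2208] / [2574 × 773.28] = 104.583 s⁻²
Take the square root: γ̇_max = √(104.583) = 10.2266 s⁻¹
Solve γ̇ = πDN/h for N: N_max = γ̇_max·h/(π·D) = 10.2266 × 0.0041 / (π × 0.0391) = 0.341341 rev/s = 20.4805 rpm

value=20.48 rpm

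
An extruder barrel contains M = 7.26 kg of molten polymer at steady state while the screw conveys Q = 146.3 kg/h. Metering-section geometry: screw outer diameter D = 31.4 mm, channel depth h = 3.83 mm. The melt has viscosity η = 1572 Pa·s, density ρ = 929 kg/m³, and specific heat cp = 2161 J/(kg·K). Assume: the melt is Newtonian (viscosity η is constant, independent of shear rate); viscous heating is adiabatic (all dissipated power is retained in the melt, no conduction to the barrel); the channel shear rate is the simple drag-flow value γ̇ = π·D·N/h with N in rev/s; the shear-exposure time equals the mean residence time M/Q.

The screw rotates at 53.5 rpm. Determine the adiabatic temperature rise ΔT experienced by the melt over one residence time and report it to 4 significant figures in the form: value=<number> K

value=73.78 K

Convert throughput: Q = 146.3 kg/h = 146.3/3600 = 0.0406389 kg/s
t_res = M / Q_s = 7.26 / 0.0406389 = 178.647 s
Convert to SI: D = 0.0314 m, h = 0.00383 m, N = 53.5/60 = 0.891667 rev/s
Shear rate: γ̇ = πDN/h = π·0.0314·0.891667/0.00383 = 22.9659 s⁻¹
Adiabatic rise: ΔT = η γ̇² t_res / (ρ cp) = 1572·(22.9659)²·178.647 / (929·2161) = 73.7808 K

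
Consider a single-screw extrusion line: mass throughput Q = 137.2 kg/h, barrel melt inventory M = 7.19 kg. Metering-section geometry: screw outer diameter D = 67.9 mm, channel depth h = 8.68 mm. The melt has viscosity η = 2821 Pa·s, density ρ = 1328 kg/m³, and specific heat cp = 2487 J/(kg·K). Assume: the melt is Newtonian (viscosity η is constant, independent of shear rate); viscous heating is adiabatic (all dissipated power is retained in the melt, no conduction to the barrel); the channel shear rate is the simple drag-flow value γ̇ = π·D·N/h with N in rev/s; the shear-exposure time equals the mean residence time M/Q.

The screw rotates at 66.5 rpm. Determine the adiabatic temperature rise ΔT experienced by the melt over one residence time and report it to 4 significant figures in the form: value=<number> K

Q_s = Q / 3600 = 137.2 / 3600 = 0.0381111 kg/s
Mean residence time: t_res = M/Q_s = 7.19 kg / 0.0381111 kg/s = 188.659 s
Convert to SI: D = 0.0679 m, h = 0.00868 m, N = 66.5/60 = 1.10833 rev/s
γ̇ = π D N / h = (π)(0.0679)(1.10833) / 0.00868 = 27.2377 s⁻¹
ΔT = η·γ̇²·t_res / (ρ·cp) = 2821 · (27.2377)² · 188.659 / (1328 · 2487) = 119.549 K

value=119.5 K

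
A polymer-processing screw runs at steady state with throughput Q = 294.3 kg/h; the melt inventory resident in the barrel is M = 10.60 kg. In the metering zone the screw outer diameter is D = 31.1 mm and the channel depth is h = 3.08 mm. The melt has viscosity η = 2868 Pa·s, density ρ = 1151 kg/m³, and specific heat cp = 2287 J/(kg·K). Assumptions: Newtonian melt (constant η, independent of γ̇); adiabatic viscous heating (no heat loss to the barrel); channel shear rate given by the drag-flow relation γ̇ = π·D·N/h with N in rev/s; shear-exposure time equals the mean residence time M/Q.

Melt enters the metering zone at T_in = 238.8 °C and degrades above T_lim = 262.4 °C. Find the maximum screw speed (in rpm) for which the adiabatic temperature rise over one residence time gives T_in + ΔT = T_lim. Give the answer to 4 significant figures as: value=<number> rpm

value=24.45 rpm

Q_s = Q / 3600 = 294.3 / 3600 = 0.08175 kg/s
t_res = M / Q_s = 10.60 ÷ 0.08175 = 129.664 s
Convert to metres: D = 0.0311 m, h = 0.00308 m
ΔT_a = T_lim − T_in = 262.4 − 238.8 = 23.6 K
Invert ΔT = ηγ̇²t_res/(ρcp) for γ̇: γ̇_max² = ΔT_a ρ cp / (η t_res) = 23.6·1151·2287 / (2868·129.664) = 167.054 s⁻²
γ̇_max = sqrt(167.054) = 12.9249 s⁻¹
N_max = γ̇_max h / (πD) = 12.9249·0.00308/(π·0.0311) = 0.407445 rev/s → ×60 = 24.4467 rpm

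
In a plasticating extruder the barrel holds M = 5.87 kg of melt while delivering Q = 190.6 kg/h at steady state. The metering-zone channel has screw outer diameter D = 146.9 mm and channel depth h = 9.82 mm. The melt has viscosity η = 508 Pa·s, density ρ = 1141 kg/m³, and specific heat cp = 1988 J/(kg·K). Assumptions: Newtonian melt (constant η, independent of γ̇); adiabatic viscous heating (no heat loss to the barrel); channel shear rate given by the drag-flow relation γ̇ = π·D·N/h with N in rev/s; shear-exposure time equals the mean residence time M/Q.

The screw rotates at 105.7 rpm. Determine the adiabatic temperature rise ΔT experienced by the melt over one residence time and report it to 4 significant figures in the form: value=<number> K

value=170.2 K

Throughput in SI: Q_s = 190.6 kg/h ÷ 3600 s/h = 0.0529444 kg/s
t_res = M / Q_s = 5.87 ÷ 0.0529444 = 110.871 s
Convert to SI: D = 0.1469 m, h = 0.00982 m, N = 105.7/60 = 1.76167 rev/s
Shear rate: γ̇ = πDN/h = π·0.1469·1.76167/0.00982 = 82.7912 s⁻¹
ΔT = η·γ̇²·t_res / (ρ·cp) = 508 · (82.7912)² · 110.871 / (1141 · 1988) = 170.195 K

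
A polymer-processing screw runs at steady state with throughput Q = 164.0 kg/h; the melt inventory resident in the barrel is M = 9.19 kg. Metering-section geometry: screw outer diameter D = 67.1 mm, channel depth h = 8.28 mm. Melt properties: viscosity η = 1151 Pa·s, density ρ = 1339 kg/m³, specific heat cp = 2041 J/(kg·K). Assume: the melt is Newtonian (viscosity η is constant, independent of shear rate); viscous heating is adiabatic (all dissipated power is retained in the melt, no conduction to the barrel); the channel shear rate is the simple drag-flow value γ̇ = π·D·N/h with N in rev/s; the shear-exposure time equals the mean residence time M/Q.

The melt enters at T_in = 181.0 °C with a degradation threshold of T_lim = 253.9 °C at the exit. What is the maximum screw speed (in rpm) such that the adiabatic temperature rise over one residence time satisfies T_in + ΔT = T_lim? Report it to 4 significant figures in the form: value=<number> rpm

Throughput in SI: Q_s = 164.0 kg/h ÷ 3600 s/h = 0.0455556 kg/s
t_res = M / Q_s = 9.19 / 0.0455556 = 201.732 s
D = 67.1 mm = 0.0671 m;  h = 8.28 mm = 0.00828 m
ΔT_a = T_lim − T_in = 253.9 °C − 181.0 °C = 72.9 K
γ̇_max² = ΔT_a·ρ·cp / (η·t_res) = [72.9 × 1339 × 2041] / [1151 × 201.732] = 858.028 s⁻²
γ̇_max = √858.028 = 29.2921 s⁻¹
Solve γ̇ = πDN/h for N: N_max = γ̇_max·h/(π·D) = 29.2921 × 0.00828 / (π × 0.0671) = 1.15056 rev/s = 69.0335 rpm

value=69.03 rpm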